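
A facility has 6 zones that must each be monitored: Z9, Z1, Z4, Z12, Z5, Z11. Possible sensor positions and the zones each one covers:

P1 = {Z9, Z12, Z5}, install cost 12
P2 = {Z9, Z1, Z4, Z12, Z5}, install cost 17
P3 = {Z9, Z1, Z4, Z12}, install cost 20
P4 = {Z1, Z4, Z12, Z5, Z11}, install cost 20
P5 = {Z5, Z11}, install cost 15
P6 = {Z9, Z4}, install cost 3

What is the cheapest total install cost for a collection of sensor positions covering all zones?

23

P4, P6 cover every zone at install cost 20 + 3 = 23.
Any cover uses at least 2 sensor positions; among all covering selections none totals below 23.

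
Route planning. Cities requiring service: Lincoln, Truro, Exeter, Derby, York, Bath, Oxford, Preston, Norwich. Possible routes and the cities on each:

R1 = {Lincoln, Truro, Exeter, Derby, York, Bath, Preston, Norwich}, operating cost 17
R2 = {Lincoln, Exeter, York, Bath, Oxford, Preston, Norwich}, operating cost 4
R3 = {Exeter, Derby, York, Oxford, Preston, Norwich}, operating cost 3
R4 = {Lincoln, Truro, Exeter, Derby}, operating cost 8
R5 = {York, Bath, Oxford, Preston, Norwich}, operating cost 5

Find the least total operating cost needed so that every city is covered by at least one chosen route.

R2, R4 cover every city at operating cost 4 + 8 = 12.
Any cover uses at least 2 routes; among all covering selections none totals below 12.
Greedy by coverage-per-operating cost would pick R3, R2, R4 for 15 — worse than the optimum 12.

12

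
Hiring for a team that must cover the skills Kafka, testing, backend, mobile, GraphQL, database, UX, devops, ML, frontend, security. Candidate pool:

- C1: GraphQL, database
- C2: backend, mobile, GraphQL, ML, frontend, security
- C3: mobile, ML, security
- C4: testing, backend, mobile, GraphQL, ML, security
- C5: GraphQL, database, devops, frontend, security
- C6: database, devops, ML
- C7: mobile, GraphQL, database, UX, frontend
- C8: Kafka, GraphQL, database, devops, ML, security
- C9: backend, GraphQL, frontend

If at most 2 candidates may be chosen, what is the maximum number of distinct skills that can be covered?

9

Choosing C2, C8 covers {Kafka, backend, mobile, GraphQL, database, devops, ML, frontend, security} — 9 skills.
No choice of 2 candidates does better; here testing, UX are left uncovered.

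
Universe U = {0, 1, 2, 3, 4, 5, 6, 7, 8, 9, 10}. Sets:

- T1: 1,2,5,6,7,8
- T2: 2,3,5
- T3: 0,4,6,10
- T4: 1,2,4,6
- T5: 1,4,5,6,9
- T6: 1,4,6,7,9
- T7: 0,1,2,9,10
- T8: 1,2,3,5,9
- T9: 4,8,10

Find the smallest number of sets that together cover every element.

T1, T3, T8 together cover {0, 1, 2, 3, 4, 5, 6, 7, 8, 9, 10} — every element.
No 2 of the 9 sets cover everything (all 36 pairs fall short), so 3 is minimum.

3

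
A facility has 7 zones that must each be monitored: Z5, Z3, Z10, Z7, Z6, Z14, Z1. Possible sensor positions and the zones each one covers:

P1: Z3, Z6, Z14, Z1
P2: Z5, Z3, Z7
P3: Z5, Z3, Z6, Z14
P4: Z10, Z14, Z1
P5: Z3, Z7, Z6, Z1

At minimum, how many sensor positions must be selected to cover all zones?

3

P1, P2, P4 together cover {Z5, Z3, Z10, Z7, Z6, Z14, Z1} — every zone.
No 2 of the 5 sensor positions cover everything (all 10 pairs fall short), so 3 is minimum.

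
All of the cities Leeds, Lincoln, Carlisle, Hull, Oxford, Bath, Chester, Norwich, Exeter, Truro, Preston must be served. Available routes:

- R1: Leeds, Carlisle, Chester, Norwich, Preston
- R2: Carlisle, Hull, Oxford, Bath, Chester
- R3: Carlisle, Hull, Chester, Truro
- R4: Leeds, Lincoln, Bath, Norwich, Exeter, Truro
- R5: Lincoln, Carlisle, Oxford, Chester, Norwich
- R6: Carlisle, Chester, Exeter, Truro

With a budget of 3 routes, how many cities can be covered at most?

11

Choosing R1, R2, R4 covers {Leeds, Lincoln, Carlisle, Hull, Oxford, Bath, Chester, Norwich, Exeter, Truro, Preston} — 11 cities.
That is all 11 cities.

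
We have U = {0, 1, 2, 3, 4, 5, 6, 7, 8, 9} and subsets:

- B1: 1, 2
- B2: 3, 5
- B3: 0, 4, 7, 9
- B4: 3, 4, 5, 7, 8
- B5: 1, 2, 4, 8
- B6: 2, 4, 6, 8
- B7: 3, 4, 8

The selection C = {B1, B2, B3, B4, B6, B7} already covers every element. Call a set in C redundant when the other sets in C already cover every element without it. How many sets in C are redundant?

3

Drop B1: 1 uncovered — not redundant.
Drop B2: the rest still cover every element — redundant.
Drop B3: 0, 9 uncovered — not redundant.
Drop B4: the rest still cover every element — redundant.
Drop B6: 6 uncovered — not redundant.
Drop B7: the rest still cover every element — redundant.
3 redundant: B2, B4, B7.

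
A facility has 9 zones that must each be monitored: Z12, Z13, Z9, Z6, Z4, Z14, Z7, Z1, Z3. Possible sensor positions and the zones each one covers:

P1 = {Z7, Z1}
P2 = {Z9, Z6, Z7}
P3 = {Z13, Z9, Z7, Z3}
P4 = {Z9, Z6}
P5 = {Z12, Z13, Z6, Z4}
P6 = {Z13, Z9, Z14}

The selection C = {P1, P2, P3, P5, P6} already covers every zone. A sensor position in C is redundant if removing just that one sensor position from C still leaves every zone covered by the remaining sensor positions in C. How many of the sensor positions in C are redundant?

Drop P1: Z1 uncovered — not redundant.
Drop P2: the rest still cover every zone — redundant.
Drop P3: Z3 uncovered — not redundant.
Drop P5: Z12, Z4 uncovered — not redundant.
Drop P6: Z14 uncovered — not redundant.
1 redundant: P2.

1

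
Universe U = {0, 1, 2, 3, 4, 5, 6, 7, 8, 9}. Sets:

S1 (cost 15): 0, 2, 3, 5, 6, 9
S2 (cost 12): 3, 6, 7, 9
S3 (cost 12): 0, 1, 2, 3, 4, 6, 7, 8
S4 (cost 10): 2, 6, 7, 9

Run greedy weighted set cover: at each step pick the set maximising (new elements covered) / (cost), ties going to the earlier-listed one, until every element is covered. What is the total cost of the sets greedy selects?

Pick 1: S3 adds 8 new (0, 1, 2, 3, 4, 6, 7, 8) at cost 12 (ratio 8/12).
Pick 2: S1 adds 2 new (5, 9) at cost 15 (ratio 2/15).
Greedy total cost: 12 + 15 = 27.

27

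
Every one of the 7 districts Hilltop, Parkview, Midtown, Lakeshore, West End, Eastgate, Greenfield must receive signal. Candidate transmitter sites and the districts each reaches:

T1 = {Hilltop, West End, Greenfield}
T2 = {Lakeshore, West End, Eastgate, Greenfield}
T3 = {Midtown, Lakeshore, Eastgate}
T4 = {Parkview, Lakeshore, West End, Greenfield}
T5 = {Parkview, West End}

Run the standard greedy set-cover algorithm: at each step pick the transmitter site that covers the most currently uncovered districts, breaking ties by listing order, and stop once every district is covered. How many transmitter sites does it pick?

Pick 1: T2 covers 4 new districts (Lakeshore, West End, Eastgate, Greenfield).
Pick 2: T1 covers 1 new districts (Hilltop).
Pick 3: T3 covers 1 new districts (Midtown).
Pick 4: T4 covers 1 new districts (Parkview).
Greedy uses 4 transmitter sites. (The true minimum is 3.)

4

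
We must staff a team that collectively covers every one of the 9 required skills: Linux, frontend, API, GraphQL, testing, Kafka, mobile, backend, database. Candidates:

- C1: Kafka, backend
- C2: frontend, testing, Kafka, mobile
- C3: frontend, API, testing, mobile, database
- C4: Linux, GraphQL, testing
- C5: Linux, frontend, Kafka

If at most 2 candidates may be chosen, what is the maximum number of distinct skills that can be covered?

7

Choosing C1, C3 covers {frontend, API, testing, Kafka, mobile, backend, database} — 7 skills.
No choice of 2 candidates does better; here Linux, GraphQL are left uncovered.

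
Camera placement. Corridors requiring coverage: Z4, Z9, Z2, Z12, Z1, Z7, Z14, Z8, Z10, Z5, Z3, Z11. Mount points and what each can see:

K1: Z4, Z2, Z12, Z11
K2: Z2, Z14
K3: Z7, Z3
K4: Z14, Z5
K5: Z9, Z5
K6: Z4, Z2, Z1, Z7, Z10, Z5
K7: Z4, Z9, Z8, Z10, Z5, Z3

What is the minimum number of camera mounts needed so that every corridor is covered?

4

K1, K2, K6, K7 together cover {Z4, Z9, Z2, Z12, Z1, Z7, Z14, Z8, Z10, Z5, Z3, Z11} — every corridor.
No 3 of the 7 camera mounts cover everything (all 35 triples fall short), so 4 is minimum.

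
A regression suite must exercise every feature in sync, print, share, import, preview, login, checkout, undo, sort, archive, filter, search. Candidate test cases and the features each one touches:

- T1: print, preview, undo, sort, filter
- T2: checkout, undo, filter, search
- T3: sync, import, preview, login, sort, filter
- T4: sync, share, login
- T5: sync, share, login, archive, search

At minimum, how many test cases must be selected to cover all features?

4

T1, T2, T3, T5 together cover {sync, print, share, import, preview, login, checkout, undo, sort, archive, filter, search} — every feature.
No 3 of the 5 test cases cover everything (all 10 triples fall short), so 4 is minimum.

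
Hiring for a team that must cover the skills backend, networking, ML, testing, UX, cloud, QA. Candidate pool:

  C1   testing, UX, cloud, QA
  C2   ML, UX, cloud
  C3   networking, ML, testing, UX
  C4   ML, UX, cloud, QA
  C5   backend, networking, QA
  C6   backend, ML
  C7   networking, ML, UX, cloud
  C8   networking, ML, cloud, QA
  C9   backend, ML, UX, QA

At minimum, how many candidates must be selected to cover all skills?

3

C1, C2, C5 together cover {backend, networking, ML, testing, UX, cloud, QA} — every skill.
No 2 of the 9 candidates cover everything (all 36 pairs fall short), so 3 is minimum.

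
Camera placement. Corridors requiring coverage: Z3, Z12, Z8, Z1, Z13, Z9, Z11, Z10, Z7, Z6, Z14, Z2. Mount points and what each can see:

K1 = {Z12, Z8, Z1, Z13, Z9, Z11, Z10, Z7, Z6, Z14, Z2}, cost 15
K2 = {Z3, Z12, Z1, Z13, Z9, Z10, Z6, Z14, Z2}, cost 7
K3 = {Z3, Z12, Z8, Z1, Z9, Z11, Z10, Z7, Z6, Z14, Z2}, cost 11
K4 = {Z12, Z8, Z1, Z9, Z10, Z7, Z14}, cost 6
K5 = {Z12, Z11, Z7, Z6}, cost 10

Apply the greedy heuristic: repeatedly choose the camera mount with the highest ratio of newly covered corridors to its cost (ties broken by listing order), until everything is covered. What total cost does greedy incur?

23

Pick 1: K2 adds 9 new (Z3, Z12, Z1, Z13, Z9, Z10, Z6, Z14, Z2) at cost 7 (ratio 9/7).
Pick 2: K4 adds 2 new (Z8, Z7) at cost 6 (ratio 2/6).
Pick 3: K5 adds 1 new (Z11) at cost 10 (ratio 1/10).
Greedy total cost: 7 + 6 + 10 = 23. (The true optimum is 18, so greedy overshoots here.)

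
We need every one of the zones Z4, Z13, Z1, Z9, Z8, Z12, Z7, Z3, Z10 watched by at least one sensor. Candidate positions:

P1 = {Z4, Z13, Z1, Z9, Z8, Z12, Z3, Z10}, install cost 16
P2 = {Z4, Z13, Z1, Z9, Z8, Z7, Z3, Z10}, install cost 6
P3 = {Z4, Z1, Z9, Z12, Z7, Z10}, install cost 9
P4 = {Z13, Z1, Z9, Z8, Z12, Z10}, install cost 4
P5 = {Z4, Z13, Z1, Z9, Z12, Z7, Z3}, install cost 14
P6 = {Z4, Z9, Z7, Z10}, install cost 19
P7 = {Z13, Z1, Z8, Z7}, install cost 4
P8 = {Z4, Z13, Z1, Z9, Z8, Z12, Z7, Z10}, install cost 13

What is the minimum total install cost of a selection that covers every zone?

P2, P4 cover every zone at install cost 6 + 4 = 10.
Any cover uses at least 2 sensor positions; among all covering selections none totals below 10.

10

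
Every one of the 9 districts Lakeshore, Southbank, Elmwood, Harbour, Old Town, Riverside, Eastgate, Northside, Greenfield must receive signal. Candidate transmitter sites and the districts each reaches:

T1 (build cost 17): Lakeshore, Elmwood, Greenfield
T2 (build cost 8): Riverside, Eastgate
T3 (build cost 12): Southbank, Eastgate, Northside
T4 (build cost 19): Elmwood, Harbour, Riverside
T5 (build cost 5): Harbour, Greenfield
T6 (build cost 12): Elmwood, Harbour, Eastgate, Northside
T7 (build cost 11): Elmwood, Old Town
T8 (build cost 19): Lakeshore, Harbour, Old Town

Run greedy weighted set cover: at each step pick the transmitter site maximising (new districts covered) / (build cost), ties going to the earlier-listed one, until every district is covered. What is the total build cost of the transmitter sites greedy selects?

Pick 1: T5 adds 2 new (Harbour, Greenfield) at build cost 5 (ratio 2/5).
Pick 2: T2 adds 2 new (Riverside, Eastgate) at build cost 8 (ratio 2/8).
Pick 3: T7 adds 2 new (Elmwood, Old Town) at build cost 11 (ratio 2/11).
Pick 4: T3 adds 2 new (Southbank, Northside) at build cost 12 (ratio 2/12).
Pick 5: T1 adds 1 new (Lakeshore) at build cost 17 (ratio 1/17).
Greedy total build cost: 5 + 8 + 11 + 12 + 17 = 53.

53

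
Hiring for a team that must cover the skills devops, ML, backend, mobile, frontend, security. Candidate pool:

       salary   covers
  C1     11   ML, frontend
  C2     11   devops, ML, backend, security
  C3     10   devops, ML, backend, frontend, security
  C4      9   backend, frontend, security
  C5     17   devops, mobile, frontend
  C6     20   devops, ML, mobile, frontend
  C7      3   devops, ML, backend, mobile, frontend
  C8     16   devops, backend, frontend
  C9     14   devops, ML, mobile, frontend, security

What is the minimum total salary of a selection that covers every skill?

12

C4, C7 cover every skill at salary 9 + 3 = 12.
Any cover uses at least 2 candidates; among all covering selections none totals below 12.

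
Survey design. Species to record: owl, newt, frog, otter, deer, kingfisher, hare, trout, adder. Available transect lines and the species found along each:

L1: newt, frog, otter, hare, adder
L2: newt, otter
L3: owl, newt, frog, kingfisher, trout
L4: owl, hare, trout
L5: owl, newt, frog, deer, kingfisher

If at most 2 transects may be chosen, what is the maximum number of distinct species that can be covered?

Choosing L1, L3 covers {owl, newt, frog, otter, kingfisher, hare, trout, adder} — 8 species.
No choice of 2 transects does better; here deer is left uncovered.

8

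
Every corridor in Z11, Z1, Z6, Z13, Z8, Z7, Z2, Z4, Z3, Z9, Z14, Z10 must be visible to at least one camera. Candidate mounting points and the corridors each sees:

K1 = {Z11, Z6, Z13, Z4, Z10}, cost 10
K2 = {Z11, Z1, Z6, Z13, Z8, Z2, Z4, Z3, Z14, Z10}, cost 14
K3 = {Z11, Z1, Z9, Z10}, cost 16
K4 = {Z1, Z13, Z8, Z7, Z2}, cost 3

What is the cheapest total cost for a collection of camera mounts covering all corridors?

33

K2, K3, K4 cover every corridor at cost 14 + 16 + 3 = 33.
Any cover uses at least 3 camera mounts; among all covering selections none totals below 33.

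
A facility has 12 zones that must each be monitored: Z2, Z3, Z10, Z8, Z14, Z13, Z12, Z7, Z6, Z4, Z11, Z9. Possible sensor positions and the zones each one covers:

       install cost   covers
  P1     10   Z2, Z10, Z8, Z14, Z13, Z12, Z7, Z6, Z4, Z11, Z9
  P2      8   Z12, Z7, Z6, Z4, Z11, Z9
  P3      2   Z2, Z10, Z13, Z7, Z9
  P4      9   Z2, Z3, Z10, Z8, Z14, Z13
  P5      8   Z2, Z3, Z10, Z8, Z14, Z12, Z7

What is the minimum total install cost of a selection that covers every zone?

17

P2, P4 cover every zone at install cost 8 + 9 = 17.
Any cover uses at least 2 sensor positions; among all covering selections none totals below 17.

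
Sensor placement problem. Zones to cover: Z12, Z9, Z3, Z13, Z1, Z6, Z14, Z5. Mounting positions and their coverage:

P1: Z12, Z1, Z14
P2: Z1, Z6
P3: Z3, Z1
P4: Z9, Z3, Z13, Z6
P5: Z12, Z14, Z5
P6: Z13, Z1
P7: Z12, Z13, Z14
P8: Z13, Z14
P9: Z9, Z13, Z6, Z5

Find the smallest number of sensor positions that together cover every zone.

3

P1, P3, P9 together cover {Z12, Z9, Z3, Z13, Z1, Z6, Z14, Z5} — every zone.
No 2 of the 9 sensor positions cover everything (all 36 pairs fall short), so 3 is minimum.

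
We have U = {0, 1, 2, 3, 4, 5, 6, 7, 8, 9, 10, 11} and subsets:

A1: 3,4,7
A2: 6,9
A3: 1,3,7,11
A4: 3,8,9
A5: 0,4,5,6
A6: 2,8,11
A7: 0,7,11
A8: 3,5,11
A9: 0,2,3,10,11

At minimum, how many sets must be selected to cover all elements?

A3, A4, A5, A9 together cover {0, 1, 2, 3, 4, 5, 6, 7, 8, 9, 10, 11} — every element.
No 3 of the 9 sets cover everything (all 84 triples fall short), so 4 is minimum.

4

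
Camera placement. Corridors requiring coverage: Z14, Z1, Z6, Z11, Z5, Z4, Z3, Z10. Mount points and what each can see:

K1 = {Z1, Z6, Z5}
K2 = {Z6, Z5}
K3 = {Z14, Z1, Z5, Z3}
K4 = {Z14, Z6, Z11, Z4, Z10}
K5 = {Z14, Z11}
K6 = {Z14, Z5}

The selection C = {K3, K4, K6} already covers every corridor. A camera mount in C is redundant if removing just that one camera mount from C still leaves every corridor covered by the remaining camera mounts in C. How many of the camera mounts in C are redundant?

Drop K3: Z1, Z3 uncovered — not redundant.
Drop K4: Z6, Z11, Z4, Z10 uncovered — not redundant.
Drop K6: the rest still cover every corridor — redundant.
1 redundant: K6.

1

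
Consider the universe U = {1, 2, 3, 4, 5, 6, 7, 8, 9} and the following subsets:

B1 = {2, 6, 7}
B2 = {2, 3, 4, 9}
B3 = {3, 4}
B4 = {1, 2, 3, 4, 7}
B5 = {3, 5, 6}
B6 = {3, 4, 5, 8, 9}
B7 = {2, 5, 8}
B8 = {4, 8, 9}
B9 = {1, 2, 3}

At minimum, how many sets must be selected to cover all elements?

B1, B4, B6 together cover {1, 2, 3, 4, 5, 6, 7, 8, 9} — every element.
No 2 of the 9 sets cover everything (all 36 pairs fall short), so 3 is minimum.

3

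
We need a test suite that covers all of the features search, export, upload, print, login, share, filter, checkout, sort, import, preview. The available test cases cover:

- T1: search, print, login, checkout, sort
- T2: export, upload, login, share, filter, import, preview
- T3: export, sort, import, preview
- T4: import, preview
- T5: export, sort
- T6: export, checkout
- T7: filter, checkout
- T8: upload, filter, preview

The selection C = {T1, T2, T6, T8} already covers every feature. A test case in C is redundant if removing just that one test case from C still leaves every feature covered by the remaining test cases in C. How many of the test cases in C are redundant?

2

Drop T1: search, print, sort uncovered — not redundant.
Drop T2: share, import uncovered — not redundant.
Drop T6: the rest still cover every feature — redundant.
Drop T8: the rest still cover every feature — redundant.
2 redundant: T6, T8.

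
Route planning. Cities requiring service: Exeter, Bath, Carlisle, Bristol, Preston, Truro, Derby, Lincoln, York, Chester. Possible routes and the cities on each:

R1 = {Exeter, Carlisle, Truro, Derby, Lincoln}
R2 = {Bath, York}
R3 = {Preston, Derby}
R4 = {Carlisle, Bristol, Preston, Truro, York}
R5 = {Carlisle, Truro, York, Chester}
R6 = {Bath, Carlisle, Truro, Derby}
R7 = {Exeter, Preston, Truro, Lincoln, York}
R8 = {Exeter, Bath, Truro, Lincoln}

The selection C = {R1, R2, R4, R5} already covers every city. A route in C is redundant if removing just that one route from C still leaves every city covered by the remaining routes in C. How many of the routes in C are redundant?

Drop R1: Exeter, Derby, Lincoln uncovered — not redundant.
Drop R2: Bath uncovered — not redundant.
Drop R4: Bristol, Preston uncovered — not redundant.
Drop R5: Chester uncovered — not redundant.
None of the routes in C is redundant.

0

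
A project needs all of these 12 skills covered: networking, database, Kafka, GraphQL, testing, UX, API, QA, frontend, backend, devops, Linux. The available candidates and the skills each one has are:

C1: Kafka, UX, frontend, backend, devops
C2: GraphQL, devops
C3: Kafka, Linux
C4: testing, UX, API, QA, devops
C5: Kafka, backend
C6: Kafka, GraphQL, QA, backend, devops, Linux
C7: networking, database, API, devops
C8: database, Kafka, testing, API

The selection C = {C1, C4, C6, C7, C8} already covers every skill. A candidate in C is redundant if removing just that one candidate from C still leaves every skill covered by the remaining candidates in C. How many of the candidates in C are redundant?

Drop C1: frontend uncovered — not redundant.
Drop C4: the rest still cover every skill — redundant.
Drop C6: GraphQL, Linux uncovered — not redundant.
Drop C7: networking uncovered — not redundant.
Drop C8: the rest still cover every skill — redundant.
2 redundant: C4, C8.

2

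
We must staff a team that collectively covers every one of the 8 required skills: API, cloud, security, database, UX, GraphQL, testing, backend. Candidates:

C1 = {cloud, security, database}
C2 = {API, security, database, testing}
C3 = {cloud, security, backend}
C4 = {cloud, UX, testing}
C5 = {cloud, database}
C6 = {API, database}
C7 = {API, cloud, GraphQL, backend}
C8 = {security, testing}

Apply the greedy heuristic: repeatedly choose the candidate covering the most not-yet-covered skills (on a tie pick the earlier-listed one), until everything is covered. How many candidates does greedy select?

Pick 1: C2 covers 4 new skills (API, security, database, testing).
Pick 2: C7 covers 3 new skills (cloud, GraphQL, backend).
Pick 3: C4 covers 1 new skills (UX).
Greedy uses 3 candidates.

3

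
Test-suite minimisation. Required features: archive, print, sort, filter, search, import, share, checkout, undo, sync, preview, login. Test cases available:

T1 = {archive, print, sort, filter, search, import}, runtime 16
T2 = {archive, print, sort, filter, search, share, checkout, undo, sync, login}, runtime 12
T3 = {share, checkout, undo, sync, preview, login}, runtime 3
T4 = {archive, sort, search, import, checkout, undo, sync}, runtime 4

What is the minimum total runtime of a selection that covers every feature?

T1, T3 cover every feature at runtime 16 + 3 = 19.
Any cover uses at least 2 test cases; among all covering selections none totals below 19.

19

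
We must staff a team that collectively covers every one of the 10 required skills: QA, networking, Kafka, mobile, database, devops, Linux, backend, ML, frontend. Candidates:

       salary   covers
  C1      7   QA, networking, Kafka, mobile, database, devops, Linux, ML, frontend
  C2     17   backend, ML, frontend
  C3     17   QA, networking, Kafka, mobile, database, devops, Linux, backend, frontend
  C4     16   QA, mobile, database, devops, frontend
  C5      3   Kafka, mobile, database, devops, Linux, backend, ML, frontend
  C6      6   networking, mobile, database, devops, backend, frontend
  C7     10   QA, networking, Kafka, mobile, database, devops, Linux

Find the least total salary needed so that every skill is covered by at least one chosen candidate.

C1, C5 cover every skill at salary 7 + 3 = 10.
Any cover uses at least 2 candidates; among all covering selections none totals below 10.

10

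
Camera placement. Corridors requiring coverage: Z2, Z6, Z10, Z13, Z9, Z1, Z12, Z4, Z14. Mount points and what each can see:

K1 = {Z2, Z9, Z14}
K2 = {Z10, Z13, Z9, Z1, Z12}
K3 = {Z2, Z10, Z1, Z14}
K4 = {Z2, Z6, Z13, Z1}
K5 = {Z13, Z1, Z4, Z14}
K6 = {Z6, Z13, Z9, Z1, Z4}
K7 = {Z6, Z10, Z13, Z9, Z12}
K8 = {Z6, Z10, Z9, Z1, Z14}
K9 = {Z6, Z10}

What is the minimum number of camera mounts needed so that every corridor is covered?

K1, K2, K6 together cover {Z2, Z6, Z10, Z13, Z9, Z1, Z12, Z4, Z14} — every corridor.
No 2 of the 9 camera mounts cover everything (all 36 pairs fall short), so 3 is minimum.

3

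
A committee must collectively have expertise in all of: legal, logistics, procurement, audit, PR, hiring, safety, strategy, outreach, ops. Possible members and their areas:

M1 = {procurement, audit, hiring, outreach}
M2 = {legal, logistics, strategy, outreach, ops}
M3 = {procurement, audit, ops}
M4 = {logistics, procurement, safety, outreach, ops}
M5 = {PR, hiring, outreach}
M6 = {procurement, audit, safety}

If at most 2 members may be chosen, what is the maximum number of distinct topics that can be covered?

8

Choosing M1, M2 covers {legal, logistics, procurement, audit, hiring, strategy, outreach, ops} — 8 topics.
No choice of 2 members does better; here PR, safety are left uncovered.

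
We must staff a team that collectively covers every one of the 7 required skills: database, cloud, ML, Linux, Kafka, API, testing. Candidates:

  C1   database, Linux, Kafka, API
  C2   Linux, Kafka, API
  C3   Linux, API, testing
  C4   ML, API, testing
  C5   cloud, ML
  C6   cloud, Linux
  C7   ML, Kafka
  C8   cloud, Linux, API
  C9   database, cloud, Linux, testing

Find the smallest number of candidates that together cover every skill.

3

C1, C3, C5 together cover {database, cloud, ML, Linux, Kafka, API, testing} — every skill.
No 2 of the 9 candidates cover everything (all 36 pairs fall short), so 3 is minimum.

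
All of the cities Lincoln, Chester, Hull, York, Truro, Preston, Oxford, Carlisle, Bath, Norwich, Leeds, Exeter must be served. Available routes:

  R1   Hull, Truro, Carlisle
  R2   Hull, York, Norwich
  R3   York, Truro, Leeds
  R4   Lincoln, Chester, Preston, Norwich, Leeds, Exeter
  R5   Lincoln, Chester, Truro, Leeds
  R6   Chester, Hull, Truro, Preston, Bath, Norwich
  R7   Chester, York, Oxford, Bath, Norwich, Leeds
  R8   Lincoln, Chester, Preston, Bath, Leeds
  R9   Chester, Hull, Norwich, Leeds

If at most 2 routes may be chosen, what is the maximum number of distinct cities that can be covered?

9

Choosing R1, R4 covers {Lincoln, Chester, Hull, Truro, Preston, Carlisle, Norwich, Leeds, Exeter} — 9 cities.
No choice of 2 routes does better; here York, Oxford, Bath are left uncovered.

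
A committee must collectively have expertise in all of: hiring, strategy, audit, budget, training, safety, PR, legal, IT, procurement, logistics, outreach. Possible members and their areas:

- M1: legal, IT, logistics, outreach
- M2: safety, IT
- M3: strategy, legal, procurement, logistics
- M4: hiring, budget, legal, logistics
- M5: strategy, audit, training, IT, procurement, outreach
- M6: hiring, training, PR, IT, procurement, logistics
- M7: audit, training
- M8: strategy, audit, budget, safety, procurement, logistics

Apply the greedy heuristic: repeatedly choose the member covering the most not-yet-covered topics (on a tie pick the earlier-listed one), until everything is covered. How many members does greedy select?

4

Pick 1: M5 covers 6 new topics (strategy, audit, training, IT, procurement, outreach).
Pick 2: M4 covers 4 new topics (hiring, budget, legal, logistics).
Pick 3: M2 covers 1 new topics (safety).
Pick 4: M6 covers 1 new topics (PR).
Greedy uses 4 members. (The true minimum is 3.)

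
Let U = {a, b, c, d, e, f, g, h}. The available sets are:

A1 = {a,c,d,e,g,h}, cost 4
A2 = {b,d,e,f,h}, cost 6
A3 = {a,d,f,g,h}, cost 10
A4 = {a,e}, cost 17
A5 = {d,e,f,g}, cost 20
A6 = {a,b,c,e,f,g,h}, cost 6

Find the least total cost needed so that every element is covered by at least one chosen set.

A1, A2 cover every element at cost 4 + 6 = 10.
Any cover uses at least 2 sets; among all covering selections none totals below 10.

10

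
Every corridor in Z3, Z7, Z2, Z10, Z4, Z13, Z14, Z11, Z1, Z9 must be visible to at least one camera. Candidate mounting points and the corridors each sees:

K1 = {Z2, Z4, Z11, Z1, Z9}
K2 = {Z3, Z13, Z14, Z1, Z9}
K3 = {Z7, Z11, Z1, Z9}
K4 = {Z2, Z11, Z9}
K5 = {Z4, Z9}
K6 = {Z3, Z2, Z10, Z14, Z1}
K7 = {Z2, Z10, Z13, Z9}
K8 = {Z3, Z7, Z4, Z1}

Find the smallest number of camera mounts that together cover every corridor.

4

K1, K2, K3, K6 together cover {Z3, Z7, Z2, Z10, Z4, Z13, Z14, Z11, Z1, Z9} — every corridor.
No 3 of the 8 camera mounts cover everything (all 56 triples fall short), so 4 is minimum.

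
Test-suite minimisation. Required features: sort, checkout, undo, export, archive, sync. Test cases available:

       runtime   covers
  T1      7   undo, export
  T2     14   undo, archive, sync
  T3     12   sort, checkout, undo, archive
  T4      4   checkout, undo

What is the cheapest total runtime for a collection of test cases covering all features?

33

T1, T2, T3 cover every feature at runtime 7 + 14 + 12 = 33.
Any cover uses at least 3 test cases; among all covering selections none totals below 33.
Greedy by coverage-per-runtime would pick T4, T3, T1, T2 for 37 — worse than the optimum 33.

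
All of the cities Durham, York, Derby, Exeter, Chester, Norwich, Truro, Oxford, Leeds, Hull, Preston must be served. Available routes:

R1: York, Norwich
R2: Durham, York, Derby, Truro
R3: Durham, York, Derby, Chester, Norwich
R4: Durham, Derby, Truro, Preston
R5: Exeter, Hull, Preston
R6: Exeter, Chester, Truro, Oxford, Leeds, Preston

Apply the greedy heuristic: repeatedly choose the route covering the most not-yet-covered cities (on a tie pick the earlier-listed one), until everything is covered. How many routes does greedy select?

3

Pick 1: R6 covers 6 new cities (Exeter, Chester, Truro, Oxford, Leeds, Preston).
Pick 2: R3 covers 4 new cities (Durham, York, Derby, Norwich).
Pick 3: R5 covers 1 new cities (Hull).
Greedy uses 3 routes.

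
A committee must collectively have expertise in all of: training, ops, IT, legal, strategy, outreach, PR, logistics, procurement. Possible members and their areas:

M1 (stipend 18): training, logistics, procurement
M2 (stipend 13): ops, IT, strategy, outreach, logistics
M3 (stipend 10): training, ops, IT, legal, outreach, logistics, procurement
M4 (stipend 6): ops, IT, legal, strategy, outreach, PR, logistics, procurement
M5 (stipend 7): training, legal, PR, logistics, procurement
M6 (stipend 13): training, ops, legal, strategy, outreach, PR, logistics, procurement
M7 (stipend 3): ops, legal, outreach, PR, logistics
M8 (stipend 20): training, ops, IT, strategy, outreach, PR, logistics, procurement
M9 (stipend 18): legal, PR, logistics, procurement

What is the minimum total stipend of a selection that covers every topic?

13

M4, M5 cover every topic at stipend 6 + 7 = 13.
Any cover uses at least 2 members; among all covering selections none totals below 13.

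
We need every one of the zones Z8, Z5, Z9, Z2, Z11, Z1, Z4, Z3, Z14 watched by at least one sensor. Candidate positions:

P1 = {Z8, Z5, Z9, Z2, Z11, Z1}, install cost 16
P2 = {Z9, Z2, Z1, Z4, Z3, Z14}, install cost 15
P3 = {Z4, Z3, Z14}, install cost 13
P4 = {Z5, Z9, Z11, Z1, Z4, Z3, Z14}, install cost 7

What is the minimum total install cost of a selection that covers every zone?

P1, P4 cover every zone at install cost 16 + 7 = 23.
Any cover uses at least 2 sensor positions; among all covering selections none totals below 23.

23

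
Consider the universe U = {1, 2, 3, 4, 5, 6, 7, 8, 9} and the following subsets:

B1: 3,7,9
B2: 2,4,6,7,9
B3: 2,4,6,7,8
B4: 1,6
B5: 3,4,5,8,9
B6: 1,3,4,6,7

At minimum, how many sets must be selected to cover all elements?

B2, B4, B5 together cover {1, 2, 3, 4, 5, 6, 7, 8, 9} — every element.
No 2 of the 6 sets cover everything (all 15 pairs fall short), so 3 is minimum.

3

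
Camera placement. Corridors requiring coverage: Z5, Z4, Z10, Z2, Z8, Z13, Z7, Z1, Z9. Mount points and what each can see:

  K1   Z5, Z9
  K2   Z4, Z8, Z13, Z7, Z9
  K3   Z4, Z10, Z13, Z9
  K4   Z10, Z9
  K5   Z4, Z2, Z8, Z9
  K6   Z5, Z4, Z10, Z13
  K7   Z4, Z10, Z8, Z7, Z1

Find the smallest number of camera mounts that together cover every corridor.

K5, K6, K7 together cover {Z5, Z4, Z10, Z2, Z8, Z13, Z7, Z1, Z9} — every corridor.
No 2 of the 7 camera mounts cover everything (all 21 pairs fall short), so 3 is minimum.
Greedy (largest uncovered first) would take K2, K6, K5, K7 — 4 camera mounts — but 3 suffice.

3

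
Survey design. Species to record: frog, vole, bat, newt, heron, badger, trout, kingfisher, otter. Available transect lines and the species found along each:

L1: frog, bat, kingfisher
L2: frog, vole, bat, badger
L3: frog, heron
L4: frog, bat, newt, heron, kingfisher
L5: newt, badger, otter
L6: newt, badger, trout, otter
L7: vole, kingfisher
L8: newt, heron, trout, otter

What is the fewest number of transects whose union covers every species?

3

L1, L2, L8 together cover {frog, vole, bat, newt, heron, badger, trout, kingfisher, otter} — every species.
No 2 of the 8 transects cover everything (all 28 pairs fall short), so 3 is minimum.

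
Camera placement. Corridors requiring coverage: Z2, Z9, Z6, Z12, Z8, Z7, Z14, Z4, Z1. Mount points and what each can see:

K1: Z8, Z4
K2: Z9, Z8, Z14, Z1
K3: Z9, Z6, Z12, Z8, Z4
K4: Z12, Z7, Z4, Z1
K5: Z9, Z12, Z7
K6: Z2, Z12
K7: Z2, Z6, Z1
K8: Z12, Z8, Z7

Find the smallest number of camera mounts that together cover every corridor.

K2, K4, K7 together cover {Z2, Z9, Z6, Z12, Z8, Z7, Z14, Z4, Z1} — every corridor.
No 2 of the 8 camera mounts cover everything (all 28 pairs fall short), so 3 is minimum.
Greedy (largest uncovered first) would take K3, K2, K4, K6 — 4 camera mounts — but 3 suffice.

3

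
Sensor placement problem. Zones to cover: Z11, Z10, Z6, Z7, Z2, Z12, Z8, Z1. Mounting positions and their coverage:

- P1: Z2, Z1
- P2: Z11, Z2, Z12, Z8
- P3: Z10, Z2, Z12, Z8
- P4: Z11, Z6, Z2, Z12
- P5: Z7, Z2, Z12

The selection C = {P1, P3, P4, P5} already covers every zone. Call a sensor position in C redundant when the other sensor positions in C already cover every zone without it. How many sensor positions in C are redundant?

Drop P1: Z1 uncovered — not redundant.
Drop P3: Z10, Z8 uncovered — not redundant.
Drop P4: Z11, Z6 uncovered — not redundant.
Drop P5: Z7 uncovered — not redundant.
None of the sensor positions in C is redundant.

0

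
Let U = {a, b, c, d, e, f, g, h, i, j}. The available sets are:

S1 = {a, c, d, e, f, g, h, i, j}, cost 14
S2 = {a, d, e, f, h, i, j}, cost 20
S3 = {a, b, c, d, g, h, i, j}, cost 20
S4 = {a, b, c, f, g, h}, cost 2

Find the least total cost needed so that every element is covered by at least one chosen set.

16

S1, S4 cover every element at cost 14 + 2 = 16.
Any cover uses at least 2 sets; among all covering selections none totals below 16.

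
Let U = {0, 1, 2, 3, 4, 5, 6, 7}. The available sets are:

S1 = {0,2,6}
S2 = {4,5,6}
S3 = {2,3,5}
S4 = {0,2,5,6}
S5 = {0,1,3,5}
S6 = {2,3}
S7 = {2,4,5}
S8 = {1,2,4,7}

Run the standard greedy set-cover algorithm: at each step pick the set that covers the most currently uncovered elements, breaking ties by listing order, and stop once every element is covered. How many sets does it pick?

3

Pick 1: S4 covers 4 new elements (0, 2, 5, 6).
Pick 2: S8 covers 3 new elements (1, 4, 7).
Pick 3: S3 covers 1 new elements (3).
Greedy uses 3 sets.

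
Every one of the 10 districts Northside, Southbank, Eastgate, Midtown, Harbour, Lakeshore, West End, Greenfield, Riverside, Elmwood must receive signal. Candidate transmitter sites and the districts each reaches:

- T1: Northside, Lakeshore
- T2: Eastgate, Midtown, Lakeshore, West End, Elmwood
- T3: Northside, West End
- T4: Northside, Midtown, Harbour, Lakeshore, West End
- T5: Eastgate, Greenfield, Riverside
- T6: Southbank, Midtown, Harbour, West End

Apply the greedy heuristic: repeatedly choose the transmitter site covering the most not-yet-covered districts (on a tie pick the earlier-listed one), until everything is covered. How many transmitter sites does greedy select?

Pick 1: T2 covers 5 new districts (Eastgate, Midtown, Lakeshore, West End, Elmwood).
Pick 2: T4 covers 2 new districts (Northside, Harbour).
Pick 3: T5 covers 2 new districts (Greenfield, Riverside).
Pick 4: T6 covers 1 new districts (Southbank).
Greedy uses 4 transmitter sites.

4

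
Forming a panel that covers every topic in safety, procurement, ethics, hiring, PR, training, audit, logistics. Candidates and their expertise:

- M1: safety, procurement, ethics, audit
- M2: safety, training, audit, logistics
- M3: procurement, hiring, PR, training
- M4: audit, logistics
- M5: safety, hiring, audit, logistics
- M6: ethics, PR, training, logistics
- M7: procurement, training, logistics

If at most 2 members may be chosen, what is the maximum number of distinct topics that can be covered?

Choosing M1, M3 covers {safety, procurement, ethics, hiring, PR, training, audit} — 7 topics.
No choice of 2 members does better; here logistics is left uncovered.

7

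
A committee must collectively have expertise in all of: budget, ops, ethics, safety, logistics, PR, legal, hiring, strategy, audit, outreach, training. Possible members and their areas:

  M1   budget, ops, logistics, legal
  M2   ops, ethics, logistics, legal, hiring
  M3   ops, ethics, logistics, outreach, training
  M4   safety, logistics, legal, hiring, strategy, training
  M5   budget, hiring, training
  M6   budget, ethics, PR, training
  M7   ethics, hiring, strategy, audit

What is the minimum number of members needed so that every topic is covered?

4

M3, M4, M6, M7 together cover {budget, ops, ethics, safety, logistics, PR, legal, hiring, strategy, audit, outreach, training} — every topic.
No 3 of the 7 members cover everything (all 35 triples fall short), so 4 is minimum.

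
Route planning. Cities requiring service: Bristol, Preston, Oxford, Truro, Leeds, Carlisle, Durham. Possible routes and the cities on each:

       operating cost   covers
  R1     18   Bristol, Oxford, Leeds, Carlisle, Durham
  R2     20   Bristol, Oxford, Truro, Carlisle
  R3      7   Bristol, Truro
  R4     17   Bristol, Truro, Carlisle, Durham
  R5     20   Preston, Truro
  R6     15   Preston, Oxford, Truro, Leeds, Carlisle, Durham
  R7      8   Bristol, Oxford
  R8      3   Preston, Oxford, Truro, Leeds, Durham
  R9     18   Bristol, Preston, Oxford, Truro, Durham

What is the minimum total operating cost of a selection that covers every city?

R4, R8 cover every city at operating cost 17 + 3 = 20.
Any cover uses at least 2 routes; among all covering selections none totals below 20.

20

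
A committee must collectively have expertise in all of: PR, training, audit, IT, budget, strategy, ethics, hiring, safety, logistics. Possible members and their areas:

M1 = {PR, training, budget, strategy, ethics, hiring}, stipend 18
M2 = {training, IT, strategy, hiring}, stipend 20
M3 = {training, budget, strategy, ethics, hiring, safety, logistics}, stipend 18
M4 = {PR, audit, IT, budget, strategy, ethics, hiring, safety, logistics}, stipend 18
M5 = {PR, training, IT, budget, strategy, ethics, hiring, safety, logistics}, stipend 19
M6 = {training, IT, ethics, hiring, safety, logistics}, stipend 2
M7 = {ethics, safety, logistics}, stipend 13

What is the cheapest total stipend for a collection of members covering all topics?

20

M4, M6 cover every topic at stipend 18 + 2 = 20.
Any cover uses at least 2 members; among all covering selections none totals below 20.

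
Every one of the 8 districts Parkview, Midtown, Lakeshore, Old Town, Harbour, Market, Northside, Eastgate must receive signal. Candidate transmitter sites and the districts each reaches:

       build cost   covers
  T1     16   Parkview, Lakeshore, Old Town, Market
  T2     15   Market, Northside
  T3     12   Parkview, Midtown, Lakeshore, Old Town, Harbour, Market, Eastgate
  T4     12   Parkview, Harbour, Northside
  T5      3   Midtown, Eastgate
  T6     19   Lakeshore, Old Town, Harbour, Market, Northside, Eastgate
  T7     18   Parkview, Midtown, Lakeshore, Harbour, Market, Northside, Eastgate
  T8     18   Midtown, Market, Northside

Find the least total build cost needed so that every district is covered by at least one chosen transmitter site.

T3, T4 cover every district at build cost 12 + 12 = 24.
Any cover uses at least 2 transmitter sites; among all covering selections none totals below 24.
Greedy by coverage-per-build cost would pick T5, T3, T4 for 27 — worse than the optimum 24.

24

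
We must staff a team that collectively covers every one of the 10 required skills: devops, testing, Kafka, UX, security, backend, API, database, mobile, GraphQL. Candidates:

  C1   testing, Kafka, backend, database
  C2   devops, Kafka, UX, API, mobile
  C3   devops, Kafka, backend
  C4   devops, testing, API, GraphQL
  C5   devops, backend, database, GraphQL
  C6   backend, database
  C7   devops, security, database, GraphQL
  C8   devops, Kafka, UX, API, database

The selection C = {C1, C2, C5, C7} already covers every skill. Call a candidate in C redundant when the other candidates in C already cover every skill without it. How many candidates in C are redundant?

1

Drop C1: testing uncovered — not redundant.
Drop C2: UX, API, mobile uncovered — not redundant.
Drop C5: the rest still cover every skill — redundant.
Drop C7: security uncovered — not redundant.
1 redundant: C5.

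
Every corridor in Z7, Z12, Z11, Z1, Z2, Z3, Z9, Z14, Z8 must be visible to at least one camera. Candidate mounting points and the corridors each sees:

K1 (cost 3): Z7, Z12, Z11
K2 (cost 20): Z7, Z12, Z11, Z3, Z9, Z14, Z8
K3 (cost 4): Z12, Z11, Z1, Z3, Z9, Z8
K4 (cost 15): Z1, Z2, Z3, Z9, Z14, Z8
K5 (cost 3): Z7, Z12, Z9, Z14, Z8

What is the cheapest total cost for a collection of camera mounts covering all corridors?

18

K1, K4 cover every corridor at cost 3 + 15 = 18.
Any cover uses at least 2 camera mounts; among all covering selections none totals below 18.
Greedy by coverage-per-cost would pick K5, K3, K4 for 22 — worse than the optimum 18.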